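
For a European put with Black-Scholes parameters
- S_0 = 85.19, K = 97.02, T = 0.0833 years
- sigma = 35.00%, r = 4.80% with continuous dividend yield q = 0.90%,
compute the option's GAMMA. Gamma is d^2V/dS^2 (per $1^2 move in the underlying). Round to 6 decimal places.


d1 = -1.2045829964; d2 = -1.3055990843
phi(d1) = 0.1931190133; exp(-qT) = 0.9992505810; exp(-rT) = 0.9960095830
Gamma = exp(-qT) * phi(d1) / (S * sigma * sqrt(T)) = 0.9992505810 * 0.1931190133 / (85.1900 * 0.3500 * 0.2886173938) = 0.022424

Answer: Gamma = 0.022424


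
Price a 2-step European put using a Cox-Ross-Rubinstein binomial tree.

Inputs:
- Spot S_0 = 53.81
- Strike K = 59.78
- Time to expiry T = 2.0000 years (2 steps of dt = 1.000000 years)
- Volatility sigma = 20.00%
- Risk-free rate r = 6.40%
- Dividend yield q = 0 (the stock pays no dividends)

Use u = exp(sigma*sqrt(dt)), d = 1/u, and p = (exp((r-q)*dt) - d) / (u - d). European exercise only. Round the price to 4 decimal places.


dt = T/N = 1.000000
u = exp(sigma*sqrt(dt)) = 1.221403; d = 1/u = 0.818731
p = (exp((r-q)*dt) - d) / (u - d) = 0.614301
Discount per step: exp(-r*dt) = 0.938005
Stock lattice S(k, i) with i counting down-moves:
  k=0: S(0,0) = 53.8100
  k=1: S(1,0) = 65.7237; S(1,1) = 44.0559
  k=2: S(2,0) = 80.2751; S(2,1) = 53.8100; S(2,2) = 36.0699
Terminal payoffs V(N, i) = max(K - S_T, 0):
  V(2,0) = 0.000000; V(2,1) = 5.970000; V(2,2) = 23.710078
Backward induction: V(k, i) = exp(-r*dt) * [p * V(k+1, i) + (1-p) * V(k+1, i+1)].
  V(1,0) = exp(-r*dt) * [p*0.000000 + (1-p)*5.970000] = 2.159874
  V(1,1) = exp(-r*dt) * [p*5.970000 + (1-p)*23.710078] = 12.018037
  V(0,0) = exp(-r*dt) * [p*2.159874 + (1-p)*12.018037] = 5.592538

Answer: Price = V(0,0) = 5.5925


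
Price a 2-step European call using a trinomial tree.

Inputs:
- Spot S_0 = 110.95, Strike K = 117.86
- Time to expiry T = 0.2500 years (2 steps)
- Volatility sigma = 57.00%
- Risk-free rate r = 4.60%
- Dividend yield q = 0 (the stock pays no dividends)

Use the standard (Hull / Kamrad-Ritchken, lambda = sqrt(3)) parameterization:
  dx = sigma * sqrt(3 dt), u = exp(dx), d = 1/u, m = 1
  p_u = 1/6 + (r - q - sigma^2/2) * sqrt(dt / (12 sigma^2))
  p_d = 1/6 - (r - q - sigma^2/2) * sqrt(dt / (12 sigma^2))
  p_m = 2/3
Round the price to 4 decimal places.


dt = T/N = 0.125000; dx = sigma*sqrt(3*dt) = 0.349052
u = exp(dx) = 1.417723; d = 1/u = 0.705356
p_u = 0.145816, p_m = 0.666667, p_d = 0.187518
Discount per step: exp(-r*dt) = 0.994266
Stock lattice S(k, j) with j the centered position index:
  k=0: S(0,+0) = 110.9500
  k=1: S(1,-1) = 78.2593; S(1,+0) = 110.9500; S(1,+1) = 157.2964
  k=2: S(2,-2) = 55.2007; S(2,-1) = 78.2593; S(2,+0) = 110.9500; S(2,+1) = 157.2964; S(2,+2) = 223.0028
Terminal payoffs V(N, j) = max(S_T - K, 0):
  V(2,-2) = 0.000000; V(2,-1) = 0.000000; V(2,+0) = 0.000000; V(2,+1) = 39.436402; V(2,+2) = 105.142777
Backward induction: V(k, j) = exp(-r*dt) * [p_u * V(k+1, j+1) + p_m * V(k+1, j) + p_d * V(k+1, j-1)]
  V(1,-1) = exp(-r*dt) * [p_u*0.000000 + p_m*0.000000 + p_d*0.000000] = 0.000000
  V(1,+0) = exp(-r*dt) * [p_u*39.436402 + p_m*0.000000 + p_d*0.000000] = 5.717471
  V(1,+1) = exp(-r*dt) * [p_u*105.142777 + p_m*39.436402 + p_d*0.000000] = 41.383746
  V(0,+0) = exp(-r*dt) * [p_u*41.383746 + p_m*5.717471 + p_d*0.000000] = 9.789589

Answer: Price = V(0,0) = 9.7896


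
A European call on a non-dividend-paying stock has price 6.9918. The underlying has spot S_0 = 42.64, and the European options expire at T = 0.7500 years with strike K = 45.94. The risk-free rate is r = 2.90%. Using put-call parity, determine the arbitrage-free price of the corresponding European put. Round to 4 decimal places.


Answer: Put price = 9.3034

Derivation:
Put-call parity: C - P = S_0 * exp(-qT) - K * exp(-rT).
S_0 * exp(-qT) = 42.6400 * 1.00000000 = 42.64000000
K * exp(-rT) = 45.9400 * 0.97848483 = 44.95159289
P = C - S*exp(-qT) + K*exp(-rT)
P = 6.9918 - 42.64000000 + 44.95159289 = 9.3034


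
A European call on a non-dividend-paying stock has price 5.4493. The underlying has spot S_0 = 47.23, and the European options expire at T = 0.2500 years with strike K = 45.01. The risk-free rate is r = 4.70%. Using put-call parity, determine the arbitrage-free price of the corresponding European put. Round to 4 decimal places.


Answer: Put price = 2.7035

Derivation:
Put-call parity: C - P = S_0 * exp(-qT) - K * exp(-rT).
S_0 * exp(-qT) = 47.2300 * 1.00000000 = 47.23000000
K * exp(-rT) = 45.0100 * 0.98831876 = 44.48422746
P = C - S*exp(-qT) + K*exp(-rT)
P = 5.4493 - 47.23000000 + 44.48422746 = 2.7035


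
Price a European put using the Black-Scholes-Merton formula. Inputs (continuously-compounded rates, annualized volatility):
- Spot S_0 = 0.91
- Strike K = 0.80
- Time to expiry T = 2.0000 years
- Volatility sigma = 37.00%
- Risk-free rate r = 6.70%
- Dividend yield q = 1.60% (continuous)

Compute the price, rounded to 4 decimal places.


d1 = (ln(S/K) + (r - q + 0.5*sigma^2) * T) / (sigma * sqrt(T)) = 0.70277407
d2 = d1 - sigma * sqrt(T) = 0.17951506
exp(-rT) = 0.87459006; exp(-qT) = 0.96850658
P = K * exp(-rT) * N(-d2) - S_0 * exp(-qT) * N(-d1)
N(-d1) = 0.24109828; N(-d2) = 0.42876665
P = 0.8000 * 0.87459006 * 0.42876665 - 0.9100 * 0.96850658 * 0.24109828 = 0.0875

Answer: Price = 0.0875


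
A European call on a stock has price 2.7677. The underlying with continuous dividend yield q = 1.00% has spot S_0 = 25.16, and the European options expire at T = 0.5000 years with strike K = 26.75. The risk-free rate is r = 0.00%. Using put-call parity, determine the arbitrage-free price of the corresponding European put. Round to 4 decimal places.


Put-call parity: C - P = S_0 * exp(-qT) - K * exp(-rT).
S_0 * exp(-qT) = 25.1600 * 0.99501248 = 25.03451398
K * exp(-rT) = 26.7500 * 1.00000000 = 26.75000000
P = C - S*exp(-qT) + K*exp(-rT)
P = 2.7677 - 25.03451398 + 26.75000000 = 4.4832

Answer: Put price = 4.4832


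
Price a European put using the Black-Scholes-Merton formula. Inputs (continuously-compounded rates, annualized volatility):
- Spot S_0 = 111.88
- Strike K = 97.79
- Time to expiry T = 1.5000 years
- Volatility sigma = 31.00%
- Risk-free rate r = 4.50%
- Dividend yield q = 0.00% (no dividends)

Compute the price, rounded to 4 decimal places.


d1 = (ln(S/K) + (r - q + 0.5*sigma^2) * T) / (sigma * sqrt(T)) = 0.72215052
d2 = d1 - sigma * sqrt(T) = 0.34247961
exp(-rT) = 0.93472772; exp(-qT) = 1.00000000
P = K * exp(-rT) * N(-d2) - S_0 * exp(-qT) * N(-d1)
N(-d1) = 0.23510097; N(-d2) = 0.36599499
P = 97.7900 * 0.93472772 * 0.36599499 - 111.8800 * 1.00000000 * 0.23510097 = 7.1514

Answer: Price = 7.1514


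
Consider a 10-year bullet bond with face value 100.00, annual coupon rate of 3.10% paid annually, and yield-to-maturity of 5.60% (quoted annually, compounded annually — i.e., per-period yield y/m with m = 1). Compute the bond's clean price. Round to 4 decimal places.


Coupon per period c = face * coupon_rate / m = 3.100000
Periods per year m = 1; per-period yield y/m = 0.056000
Number of cashflows N = 10
Cashflows (t years, CF_t, discount factor 1/(1+y/m)^(m*t), PV):
  t = 1.0000: CF_t = 3.100000, DF = 0.946970, PV = 2.935606
  t = 2.0000: CF_t = 3.100000, DF = 0.896752, PV = 2.779930
  t = 3.0000: CF_t = 3.100000, DF = 0.849197, PV = 2.632509
  t = 4.0000: CF_t = 3.100000, DF = 0.804163, PV = 2.492907
  t = 5.0000: CF_t = 3.100000, DF = 0.761518, PV = 2.360707
  t = 6.0000: CF_t = 3.100000, DF = 0.721135, PV = 2.235518
  t = 7.0000: CF_t = 3.100000, DF = 0.682893, PV = 2.116968
  t = 8.0000: CF_t = 3.100000, DF = 0.646679, PV = 2.004704
  t = 9.0000: CF_t = 3.100000, DF = 0.612385, PV = 1.898394
  t = 10.0000: CF_t = 103.100000, DF = 0.579910, PV = 59.788751
Price P = sum_t PV_t = 81.245995

Answer: Price = 81.2460


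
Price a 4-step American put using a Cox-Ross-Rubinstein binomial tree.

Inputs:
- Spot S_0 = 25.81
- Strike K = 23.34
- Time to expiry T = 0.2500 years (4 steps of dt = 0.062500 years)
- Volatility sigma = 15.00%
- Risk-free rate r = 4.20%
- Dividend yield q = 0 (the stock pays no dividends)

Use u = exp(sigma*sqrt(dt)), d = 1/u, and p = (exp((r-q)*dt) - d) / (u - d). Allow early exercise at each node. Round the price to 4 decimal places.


dt = T/N = 0.062500
u = exp(sigma*sqrt(dt)) = 1.038212; d = 1/u = 0.963194
p = (exp((r-q)*dt) - d) / (u - d) = 0.525664
Discount per step: exp(-r*dt) = 0.997378
Stock lattice S(k, i) with i counting down-moves:
  k=0: S(0,0) = 25.8100
  k=1: S(1,0) = 26.7963; S(1,1) = 24.8600
  k=2: S(2,0) = 27.8202; S(2,1) = 25.8100; S(2,2) = 23.9451
  k=3: S(3,0) = 28.8833; S(3,1) = 26.7963; S(3,2) = 24.8600; S(3,3) = 23.0637
  k=4: S(4,0) = 29.9869; S(4,1) = 27.8202; S(4,2) = 25.8100; S(4,3) = 23.9451; S(4,4) = 22.2149
Terminal payoffs V(N, i) = max(K - S_T, 0):
  V(4,0) = 0.000000; V(4,1) = 0.000000; V(4,2) = 0.000000; V(4,3) = 0.000000; V(4,4) = 1.125127
Backward induction: V(k, i) = exp(-r*dt) * [p * V(k+1, i) + (1-p) * V(k+1, i+1)]; then take max(V_cont, immediate exercise) for American.
  V(3,0) = exp(-r*dt) * [p*0.000000 + (1-p)*0.000000] = 0.000000; exercise = 0.000000; V(3,0) = max -> 0.000000
  V(3,1) = exp(-r*dt) * [p*0.000000 + (1-p)*0.000000] = 0.000000; exercise = 0.000000; V(3,1) = max -> 0.000000
  V(3,2) = exp(-r*dt) * [p*0.000000 + (1-p)*0.000000] = 0.000000; exercise = 0.000000; V(3,2) = max -> 0.000000
  V(3,3) = exp(-r*dt) * [p*0.000000 + (1-p)*1.125127] = 0.532289; exercise = 0.276252; V(3,3) = max -> 0.532289
  V(2,0) = exp(-r*dt) * [p*0.000000 + (1-p)*0.000000] = 0.000000; exercise = 0.000000; V(2,0) = max -> 0.000000
  V(2,1) = exp(-r*dt) * [p*0.000000 + (1-p)*0.000000] = 0.000000; exercise = 0.000000; V(2,1) = max -> 0.000000
  V(2,2) = exp(-r*dt) * [p*0.000000 + (1-p)*0.532289] = 0.251822; exercise = 0.000000; V(2,2) = max -> 0.251822
  V(1,0) = exp(-r*dt) * [p*0.000000 + (1-p)*0.000000] = 0.000000; exercise = 0.000000; V(1,0) = max -> 0.000000
  V(1,1) = exp(-r*dt) * [p*0.000000 + (1-p)*0.251822] = 0.119135; exercise = 0.000000; V(1,1) = max -> 0.119135
  V(0,0) = exp(-r*dt) * [p*0.000000 + (1-p)*0.119135] = 0.056362; exercise = 0.000000; V(0,0) = max -> 0.056362

Answer: Price = V(0,0) = 0.0564


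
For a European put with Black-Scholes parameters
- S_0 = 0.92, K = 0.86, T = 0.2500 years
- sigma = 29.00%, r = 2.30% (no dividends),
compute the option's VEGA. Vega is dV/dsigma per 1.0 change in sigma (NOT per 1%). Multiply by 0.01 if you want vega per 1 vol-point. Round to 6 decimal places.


d1 = 0.5772674538; d2 = 0.4322674538
phi(d1) = 0.3377134954; exp(-qT) = 1.0000000000; exp(-rT) = 0.9942664996
Vega = S * exp(-qT) * phi(d1) * sqrt(T) = 0.9200 * 1.0000000000 * 0.3377134954 * 0.5000000000 = 0.155348

Answer: Vega = 0.155348


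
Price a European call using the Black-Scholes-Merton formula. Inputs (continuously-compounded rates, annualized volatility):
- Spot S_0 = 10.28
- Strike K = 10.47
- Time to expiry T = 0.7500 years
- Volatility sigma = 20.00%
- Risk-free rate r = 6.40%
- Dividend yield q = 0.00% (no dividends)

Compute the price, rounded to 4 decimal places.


d1 = (ln(S/K) + (r - q + 0.5*sigma^2) * T) / (sigma * sqrt(T)) = 0.25799610
d2 = d1 - sigma * sqrt(T) = 0.08479102
exp(-rT) = 0.95313379; exp(-qT) = 1.00000000
C = S_0 * exp(-qT) * N(d1) - K * exp(-rT) * N(d2)
N(d1) = 0.60179504; N(d2) = 0.53378623
C = 10.2800 * 1.00000000 * 0.60179504 - 10.4700 * 0.95313379 * 0.53378623 = 0.8596

Answer: Price = 0.8596


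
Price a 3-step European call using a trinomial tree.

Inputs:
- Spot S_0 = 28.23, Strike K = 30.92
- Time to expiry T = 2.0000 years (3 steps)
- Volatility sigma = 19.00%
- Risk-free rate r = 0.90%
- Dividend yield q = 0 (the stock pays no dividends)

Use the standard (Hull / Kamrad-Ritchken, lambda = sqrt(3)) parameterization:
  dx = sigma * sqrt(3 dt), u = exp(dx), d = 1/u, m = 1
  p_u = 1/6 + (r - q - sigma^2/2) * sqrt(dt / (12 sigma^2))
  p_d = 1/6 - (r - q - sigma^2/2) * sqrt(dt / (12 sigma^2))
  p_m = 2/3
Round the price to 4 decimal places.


dt = T/N = 0.666667; dx = sigma*sqrt(3*dt) = 0.268701
u = exp(dx) = 1.308263; d = 1/u = 0.764372
p_u = 0.155440, p_m = 0.666667, p_d = 0.177894
Discount per step: exp(-r*dt) = 0.994018
Stock lattice S(k, j) with j the centered position index:
  k=0: S(0,+0) = 28.2300
  k=1: S(1,-1) = 21.5782; S(1,+0) = 28.2300; S(1,+1) = 36.9323
  k=2: S(2,-2) = 16.4938; S(2,-1) = 21.5782; S(2,+0) = 28.2300; S(2,+1) = 36.9323; S(2,+2) = 48.3171
  k=3: S(3,-3) = 12.6074; S(3,-2) = 16.4938; S(3,-1) = 21.5782; S(3,+0) = 28.2300; S(3,+1) = 36.9323; S(3,+2) = 48.3171; S(3,+3) = 63.2115
Terminal payoffs V(N, j) = max(S_T - K, 0):
  V(3,-3) = 0.000000; V(3,-2) = 0.000000; V(3,-1) = 0.000000; V(3,+0) = 0.000000; V(3,+1) = 6.012275; V(3,+2) = 17.397142; V(3,+3) = 32.291546
Backward induction: V(k, j) = exp(-r*dt) * [p_u * V(k+1, j+1) + p_m * V(k+1, j) + p_d * V(k+1, j-1)]
  V(2,-2) = exp(-r*dt) * [p_u*0.000000 + p_m*0.000000 + p_d*0.000000] = 0.000000
  V(2,-1) = exp(-r*dt) * [p_u*0.000000 + p_m*0.000000 + p_d*0.000000] = 0.000000
  V(2,+0) = exp(-r*dt) * [p_u*6.012275 + p_m*0.000000 + p_d*0.000000] = 0.928956
  V(2,+1) = exp(-r*dt) * [p_u*17.397142 + p_m*6.012275 + p_d*0.000000] = 6.672237
  V(2,+2) = exp(-r*dt) * [p_u*32.291546 + p_m*17.397142 + p_d*6.012275] = 17.581226
  V(1,-1) = exp(-r*dt) * [p_u*0.928956 + p_m*0.000000 + p_d*0.000000] = 0.143533
  V(1,+0) = exp(-r*dt) * [p_u*6.672237 + p_m*0.928956 + p_d*0.000000] = 1.646527
  V(1,+1) = exp(-r*dt) * [p_u*17.581226 + p_m*6.672237 + p_d*0.928956] = 7.302290
  V(0,+0) = exp(-r*dt) * [p_u*7.302290 + p_m*1.646527 + p_d*0.143533] = 2.244775

Answer: Price = V(0,0) = 2.2448


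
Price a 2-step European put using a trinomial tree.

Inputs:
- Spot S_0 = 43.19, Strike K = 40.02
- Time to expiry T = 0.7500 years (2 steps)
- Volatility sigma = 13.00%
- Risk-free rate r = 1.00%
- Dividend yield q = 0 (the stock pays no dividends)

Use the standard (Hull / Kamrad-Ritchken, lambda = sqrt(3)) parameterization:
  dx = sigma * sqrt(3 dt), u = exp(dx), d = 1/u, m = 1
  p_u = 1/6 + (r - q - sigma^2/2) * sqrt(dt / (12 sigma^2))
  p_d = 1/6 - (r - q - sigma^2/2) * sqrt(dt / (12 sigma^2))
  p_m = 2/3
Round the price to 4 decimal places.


dt = T/N = 0.375000; dx = sigma*sqrt(3*dt) = 0.137886
u = exp(dx) = 1.147844; d = 1/u = 0.871198
p_u = 0.168774, p_m = 0.666667, p_d = 0.164559
Discount per step: exp(-r*dt) = 0.996257
Stock lattice S(k, j) with j the centered position index:
  k=0: S(0,+0) = 43.1900
  k=1: S(1,-1) = 37.6270; S(1,+0) = 43.1900; S(1,+1) = 49.5754
  k=2: S(2,-2) = 32.7806; S(2,-1) = 37.6270; S(2,+0) = 43.1900; S(2,+1) = 49.5754; S(2,+2) = 56.9049
Terminal payoffs V(N, j) = max(K - S_T, 0):
  V(2,-2) = 7.239385; V(2,-1) = 2.392952; V(2,+0) = 0.000000; V(2,+1) = 0.000000; V(2,+2) = 0.000000
Backward induction: V(k, j) = exp(-r*dt) * [p_u * V(k+1, j+1) + p_m * V(k+1, j) + p_d * V(k+1, j-1)]
  V(1,-1) = exp(-r*dt) * [p_u*0.000000 + p_m*2.392952 + p_d*7.239385] = 2.776176
  V(1,+0) = exp(-r*dt) * [p_u*0.000000 + p_m*0.000000 + p_d*2.392952] = 0.392308
  V(1,+1) = exp(-r*dt) * [p_u*0.000000 + p_m*0.000000 + p_d*0.000000] = 0.000000
  V(0,+0) = exp(-r*dt) * [p_u*0.000000 + p_m*0.392308 + p_d*2.776176] = 0.715694

Answer: Price = V(0,0) = 0.7157


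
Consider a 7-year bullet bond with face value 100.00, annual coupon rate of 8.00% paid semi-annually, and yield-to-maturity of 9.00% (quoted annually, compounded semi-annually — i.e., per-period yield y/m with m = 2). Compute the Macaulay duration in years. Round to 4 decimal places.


Answer: Macaulay duration = 5.4463 years

Derivation:
Coupon per period c = face * coupon_rate / m = 4.000000
Periods per year m = 2; per-period yield y/m = 0.045000
Number of cashflows N = 14
Cashflows (t years, CF_t, discount factor 1/(1+y/m)^(m*t), PV):
  t = 0.5000: CF_t = 4.000000, DF = 0.956938, PV = 3.827751
  t = 1.0000: CF_t = 4.000000, DF = 0.915730, PV = 3.662920
  t = 1.5000: CF_t = 4.000000, DF = 0.876297, PV = 3.505186
  t = 2.0000: CF_t = 4.000000, DF = 0.838561, PV = 3.354245
  t = 2.5000: CF_t = 4.000000, DF = 0.802451, PV = 3.209804
  t = 3.0000: CF_t = 4.000000, DF = 0.767896, PV = 3.071583
  t = 3.5000: CF_t = 4.000000, DF = 0.734828, PV = 2.939314
  t = 4.0000: CF_t = 4.000000, DF = 0.703185, PV = 2.812741
  t = 4.5000: CF_t = 4.000000, DF = 0.672904, PV = 2.691618
  t = 5.0000: CF_t = 4.000000, DF = 0.643928, PV = 2.575711
  t = 5.5000: CF_t = 4.000000, DF = 0.616199, PV = 2.464795
  t = 6.0000: CF_t = 4.000000, DF = 0.589664, PV = 2.358655
  t = 6.5000: CF_t = 4.000000, DF = 0.564272, PV = 2.257087
  t = 7.0000: CF_t = 104.000000, DF = 0.539973, PV = 56.157178
Price P = sum_t PV_t = 94.888587
Macaulay numerator sum_t t * PV_t:
  t * PV_t at t = 0.5000: 1.913876
  t * PV_t at t = 1.0000: 3.662920
  t * PV_t at t = 1.5000: 5.257780
  t * PV_t at t = 2.0000: 6.708491
  t * PV_t at t = 2.5000: 8.024510
  t * PV_t at t = 3.0000: 9.214749
  t * PV_t at t = 3.5000: 10.287598
  t * PV_t at t = 4.0000: 11.250962
  t * PV_t at t = 4.5000: 12.112280
  t * PV_t at t = 5.0000: 12.878554
  t * PV_t at t = 5.5000: 13.556372
  t * PV_t at t = 6.0000: 14.151933
  t * PV_t at t = 6.5000: 14.671063
  t * PV_t at t = 7.0000: 393.100244
Macaulay duration D = (sum_t t * PV_t) / P = 516.791330 / 94.888587 = 5.446296


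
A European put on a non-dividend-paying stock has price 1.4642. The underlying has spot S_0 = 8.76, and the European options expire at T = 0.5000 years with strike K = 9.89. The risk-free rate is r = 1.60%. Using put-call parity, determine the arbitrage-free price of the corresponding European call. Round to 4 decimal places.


Put-call parity: C - P = S_0 * exp(-qT) - K * exp(-rT).
S_0 * exp(-qT) = 8.7600 * 1.00000000 = 8.76000000
K * exp(-rT) = 9.8900 * 0.99203191 = 9.81119564
C = P + S*exp(-qT) - K*exp(-rT)
C = 1.4642 + 8.76000000 - 9.81119564 = 0.4130

Answer: Call price = 0.4130


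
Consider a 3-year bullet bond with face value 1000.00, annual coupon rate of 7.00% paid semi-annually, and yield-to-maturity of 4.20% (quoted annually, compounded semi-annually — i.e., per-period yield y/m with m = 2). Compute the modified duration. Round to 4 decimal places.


Coupon per period c = face * coupon_rate / m = 35.000000
Periods per year m = 2; per-period yield y/m = 0.021000
Number of cashflows N = 6
Cashflows (t years, CF_t, discount factor 1/(1+y/m)^(m*t), PV):
  t = 0.5000: CF_t = 35.000000, DF = 0.979432, PV = 34.280118
  t = 1.0000: CF_t = 35.000000, DF = 0.959287, PV = 33.575042
  t = 1.5000: CF_t = 35.000000, DF = 0.939556, PV = 32.884468
  t = 2.0000: CF_t = 35.000000, DF = 0.920231, PV = 32.208098
  t = 2.5000: CF_t = 35.000000, DF = 0.901304, PV = 31.545639
  t = 3.0000: CF_t = 1035.000000, DF = 0.882766, PV = 913.662704
Price P = sum_t PV_t = 1078.156068
First compute Macaulay numerator sum_t t * PV_t:
  t * PV_t at t = 0.5000: 17.140059
  t * PV_t at t = 1.0000: 33.575042
  t * PV_t at t = 1.5000: 49.326702
  t * PV_t at t = 2.0000: 64.416196
  t * PV_t at t = 2.5000: 78.864098
  t * PV_t at t = 3.0000: 2740.988112
Macaulay duration D = 2984.310208 / 1078.156068 = 2.767976
Modified duration = D / (1 + y/m) = 2.767976 / (1 + 0.021000) = 2.711044

Answer: Modified duration = 2.7110


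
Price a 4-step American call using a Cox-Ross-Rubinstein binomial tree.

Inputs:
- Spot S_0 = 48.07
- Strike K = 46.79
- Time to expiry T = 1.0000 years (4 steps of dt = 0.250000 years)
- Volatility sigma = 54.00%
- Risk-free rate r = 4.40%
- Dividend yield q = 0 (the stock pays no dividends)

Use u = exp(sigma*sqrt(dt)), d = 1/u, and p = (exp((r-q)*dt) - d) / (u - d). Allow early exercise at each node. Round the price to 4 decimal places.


Answer: Price = V(0,0) = 11.2279

Derivation:
dt = T/N = 0.250000
u = exp(sigma*sqrt(dt)) = 1.309964; d = 1/u = 0.763379
p = (exp((r-q)*dt) - d) / (u - d) = 0.453143
Discount per step: exp(-r*dt) = 0.989060
Stock lattice S(k, i) with i counting down-moves:
  k=0: S(0,0) = 48.0700
  k=1: S(1,0) = 62.9700; S(1,1) = 36.6957
  k=2: S(2,0) = 82.4884; S(2,1) = 48.0700; S(2,2) = 28.0127
  k=3: S(3,0) = 108.0569; S(3,1) = 62.9700; S(3,2) = 36.6957; S(3,3) = 21.3843
  k=4: S(4,0) = 141.5507; S(4,1) = 82.4884; S(4,2) = 48.0700; S(4,3) = 28.0127; S(4,4) = 16.3244
Terminal payoffs V(N, i) = max(S_T - K, 0):
  V(4,0) = 94.760746; V(4,1) = 35.698450; V(4,2) = 1.280000; V(4,3) = 0.000000; V(4,4) = 0.000000
Backward induction: V(k, i) = exp(-r*dt) * [p * V(k+1, i) + (1-p) * V(k+1, i+1)]; then take max(V_cont, immediate exercise) for American.
  V(3,0) = exp(-r*dt) * [p*94.760746 + (1-p)*35.698450] = 61.778806; exercise = 61.266937; V(3,0) = max -> 61.778806
  V(3,1) = exp(-r*dt) * [p*35.698450 + (1-p)*1.280000] = 16.691861; exercise = 16.179991; V(3,1) = max -> 16.691861
  V(3,2) = exp(-r*dt) * [p*1.280000 + (1-p)*0.000000] = 0.573678; exercise = 0.000000; V(3,2) = max -> 0.573678
  V(3,3) = exp(-r*dt) * [p*0.000000 + (1-p)*0.000000] = 0.000000; exercise = 0.000000; V(3,3) = max -> 0.000000
  V(2,0) = exp(-r*dt) * [p*61.778806 + (1-p)*16.691861] = 36.716589; exercise = 35.698450; V(2,0) = max -> 36.716589
  V(2,1) = exp(-r*dt) * [p*16.691861 + (1-p)*0.573678] = 7.791344; exercise = 1.280000; V(2,1) = max -> 7.791344
  V(2,2) = exp(-r*dt) * [p*0.573678 + (1-p)*0.000000] = 0.257114; exercise = 0.000000; V(2,2) = max -> 0.257114
  V(1,0) = exp(-r*dt) * [p*36.716589 + (1-p)*7.791344] = 20.669996; exercise = 16.179991; V(1,0) = max -> 20.669996
  V(1,1) = exp(-r*dt) * [p*7.791344 + (1-p)*0.257114] = 3.631037; exercise = 0.000000; V(1,1) = max -> 3.631037
  V(0,0) = exp(-r*dt) * [p*20.669996 + (1-p)*3.631037] = 11.227935; exercise = 1.280000; V(0,0) = max -> 11.227935


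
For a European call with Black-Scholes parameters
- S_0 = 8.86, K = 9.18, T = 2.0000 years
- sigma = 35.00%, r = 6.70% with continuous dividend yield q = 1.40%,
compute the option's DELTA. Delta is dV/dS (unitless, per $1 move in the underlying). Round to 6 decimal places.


Answer: Delta = 0.633721

Derivation:
d1 = 0.3899583993; d2 = -0.1050163475
phi(d1) = 0.3697336824; exp(-qT) = 0.9723883668; exp(-rT) = 0.8745900646
N(d1) = 0.6517163455
Delta = exp(-qT) * N(d1) = 0.9723883668 * 0.6517163455 = 0.633721


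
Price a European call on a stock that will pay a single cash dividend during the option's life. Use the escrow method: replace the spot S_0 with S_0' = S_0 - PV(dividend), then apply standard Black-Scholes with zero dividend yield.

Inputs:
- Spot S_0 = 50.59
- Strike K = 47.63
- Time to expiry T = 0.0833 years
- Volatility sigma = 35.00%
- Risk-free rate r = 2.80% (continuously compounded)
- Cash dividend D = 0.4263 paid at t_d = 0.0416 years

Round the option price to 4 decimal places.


Answer: Price = 3.5660

Derivation:
PV(D) = D * exp(-r * t_d) = 0.4263 * 0.99883588 = 0.42580373
S_0' = S_0 - PV(D) = 50.5900 - 0.42580373 = 50.16419627
d1 = (ln(S_0'/K) + (r + sigma^2/2)*T) / (sigma*sqrt(T)) = 0.58677050
d2 = d1 - sigma*sqrt(T) = 0.48575441
exp(-rT) = 0.99767032
N(d1) = 0.72132107; N(d2) = 0.68642935
C = S_0' * N(d1) - K * exp(-rT) * N(d2) = 50.16419627 * 0.72132107 - 47.6300 * 0.99767032 * 0.68642935 = 3.5660


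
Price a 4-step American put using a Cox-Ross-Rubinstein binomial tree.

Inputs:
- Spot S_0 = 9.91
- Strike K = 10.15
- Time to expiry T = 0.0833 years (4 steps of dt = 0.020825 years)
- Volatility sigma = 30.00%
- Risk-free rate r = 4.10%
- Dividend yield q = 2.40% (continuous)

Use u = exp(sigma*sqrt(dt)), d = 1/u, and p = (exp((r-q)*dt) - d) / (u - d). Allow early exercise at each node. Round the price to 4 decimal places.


Answer: Price = V(0,0) = 0.4838

Derivation:
dt = T/N = 0.020825
u = exp(sigma*sqrt(dt)) = 1.044243; d = 1/u = 0.957631
p = (exp((r-q)*dt) - d) / (u - d) = 0.493267
Discount per step: exp(-r*dt) = 0.999147
Stock lattice S(k, i) with i counting down-moves:
  k=0: S(0,0) = 9.9100
  k=1: S(1,0) = 10.3485; S(1,1) = 9.4901
  k=2: S(2,0) = 10.8063; S(2,1) = 9.9100; S(2,2) = 9.0880
  k=3: S(3,0) = 11.2844; S(3,1) = 10.3485; S(3,2) = 9.4901; S(3,3) = 8.7030
  k=4: S(4,0) = 11.7837; S(4,1) = 10.8063; S(4,2) = 9.9100; S(4,3) = 9.0880; S(4,4) = 8.3343
Terminal payoffs V(N, i) = max(K - S_T, 0):
  V(4,0) = 0.000000; V(4,1) = 0.000000; V(4,2) = 0.240000; V(4,3) = 1.061961; V(4,4) = 1.815747
Backward induction: V(k, i) = exp(-r*dt) * [p * V(k+1, i) + (1-p) * V(k+1, i+1)]; then take max(V_cont, immediate exercise) for American.
  V(3,0) = exp(-r*dt) * [p*0.000000 + (1-p)*0.000000] = 0.000000; exercise = 0.000000; V(3,0) = max -> 0.000000
  V(3,1) = exp(-r*dt) * [p*0.000000 + (1-p)*0.240000] = 0.121512; exercise = 0.000000; V(3,1) = max -> 0.121512
  V(3,2) = exp(-r*dt) * [p*0.240000 + (1-p)*1.061961] = 0.655955; exercise = 0.659875; V(3,2) = max -> 0.659875
  V(3,3) = exp(-r*dt) * [p*1.061961 + (1-p)*1.815747] = 1.442697; exercise = 1.447011; V(3,3) = max -> 1.447011
  V(2,0) = exp(-r*dt) * [p*0.000000 + (1-p)*0.121512] = 0.061522; exercise = 0.000000; V(2,0) = max -> 0.061522
  V(2,1) = exp(-r*dt) * [p*0.121512 + (1-p)*0.659875] = 0.393982; exercise = 0.240000; V(2,1) = max -> 0.393982
  V(2,2) = exp(-r*dt) * [p*0.659875 + (1-p)*1.447011] = 1.057840; exercise = 1.061961; V(2,2) = max -> 1.061961
  V(1,0) = exp(-r*dt) * [p*0.061522 + (1-p)*0.393982] = 0.229794; exercise = 0.000000; V(1,0) = max -> 0.229794
  V(1,1) = exp(-r*dt) * [p*0.393982 + (1-p)*1.061961] = 0.731844; exercise = 0.659875; V(1,1) = max -> 0.731844
  V(0,0) = exp(-r*dt) * [p*0.229794 + (1-p)*0.731844] = 0.483786; exercise = 0.240000; V(0,0) = max -> 0.483786


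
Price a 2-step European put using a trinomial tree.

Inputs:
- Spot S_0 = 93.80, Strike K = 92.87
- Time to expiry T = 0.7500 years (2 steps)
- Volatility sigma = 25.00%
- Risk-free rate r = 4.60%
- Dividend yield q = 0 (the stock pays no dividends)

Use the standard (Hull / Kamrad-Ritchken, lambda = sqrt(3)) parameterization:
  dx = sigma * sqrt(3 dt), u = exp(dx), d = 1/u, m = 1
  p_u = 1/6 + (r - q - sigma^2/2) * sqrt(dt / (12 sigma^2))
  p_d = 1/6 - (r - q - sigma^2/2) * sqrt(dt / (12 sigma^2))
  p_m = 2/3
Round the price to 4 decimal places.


Answer: Price = V(0,0) = 5.0983

Derivation:
dt = T/N = 0.375000; dx = sigma*sqrt(3*dt) = 0.265165
u = exp(dx) = 1.303646; d = 1/u = 0.767079
p_u = 0.177096, p_m = 0.666667, p_d = 0.156237
Discount per step: exp(-r*dt) = 0.982898
Stock lattice S(k, j) with j the centered position index:
  k=0: S(0,+0) = 93.8000
  k=1: S(1,-1) = 71.9520; S(1,+0) = 93.8000; S(1,+1) = 122.2820
  k=2: S(2,-2) = 55.1929; S(2,-1) = 71.9520; S(2,+0) = 93.8000; S(2,+1) = 122.2820; S(2,+2) = 159.4125
Terminal payoffs V(N, j) = max(K - S_T, 0):
  V(2,-2) = 37.677075; V(2,-1) = 20.917958; V(2,+0) = 0.000000; V(2,+1) = 0.000000; V(2,+2) = 0.000000
Backward induction: V(k, j) = exp(-r*dt) * [p_u * V(k+1, j+1) + p_m * V(k+1, j) + p_d * V(k+1, j-1)]
  V(1,-1) = exp(-r*dt) * [p_u*0.000000 + p_m*20.917958 + p_d*37.677075] = 19.492687
  V(1,+0) = exp(-r*dt) * [p_u*0.000000 + p_m*0.000000 + p_d*20.917958] = 3.212263
  V(1,+1) = exp(-r*dt) * [p_u*0.000000 + p_m*0.000000 + p_d*0.000000] = 0.000000
  V(0,+0) = exp(-r*dt) * [p_u*0.000000 + p_m*3.212263 + p_d*19.492687] = 5.098277


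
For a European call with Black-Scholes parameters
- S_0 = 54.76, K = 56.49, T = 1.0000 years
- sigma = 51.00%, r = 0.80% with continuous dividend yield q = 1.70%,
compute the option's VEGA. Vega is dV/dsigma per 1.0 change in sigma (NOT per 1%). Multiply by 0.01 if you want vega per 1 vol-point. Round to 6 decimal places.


Answer: Vega = 21.146387

Derivation:
d1 = 0.1763654296; d2 = -0.3336345704
phi(d1) = 0.3927857758; exp(-qT) = 0.9831436846; exp(-rT) = 0.9920319148
Vega = S * exp(-qT) * phi(d1) * sqrt(T) = 54.7600 * 0.9831436846 * 0.3927857758 * 1.0000000000 = 21.146387


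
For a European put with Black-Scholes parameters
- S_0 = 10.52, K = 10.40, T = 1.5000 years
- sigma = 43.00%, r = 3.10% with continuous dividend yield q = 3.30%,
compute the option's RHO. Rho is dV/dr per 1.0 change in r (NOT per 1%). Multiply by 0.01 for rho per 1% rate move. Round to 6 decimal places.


Answer: Rho = -8.899519

Derivation:
d1 = 0.2794077906; d2 = -0.2472325041
phi(d1) = 0.3836698392; exp(-qT) = 0.9517051581; exp(-rT) = 0.9545645606
N(-d2) = 0.5976358544
Rho = -K*T*exp(-rT)*N(-d2) = -10.4000 * 1.5000 * 0.9545645606 * 0.5976358544 = -8.899519


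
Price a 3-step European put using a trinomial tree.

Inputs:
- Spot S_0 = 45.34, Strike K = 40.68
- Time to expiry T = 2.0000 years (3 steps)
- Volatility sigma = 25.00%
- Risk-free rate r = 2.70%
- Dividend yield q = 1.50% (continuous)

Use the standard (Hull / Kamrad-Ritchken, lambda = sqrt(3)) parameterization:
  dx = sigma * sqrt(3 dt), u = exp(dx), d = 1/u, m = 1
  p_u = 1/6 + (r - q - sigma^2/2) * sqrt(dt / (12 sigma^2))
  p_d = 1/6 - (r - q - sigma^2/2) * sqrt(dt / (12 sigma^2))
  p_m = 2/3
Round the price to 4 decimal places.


Answer: Price = V(0,0) = 3.5274

Derivation:
dt = T/N = 0.666667; dx = sigma*sqrt(3*dt) = 0.353553
u = exp(dx) = 1.424119; d = 1/u = 0.702189
p_u = 0.148518, p_m = 0.666667, p_d = 0.184816
Discount per step: exp(-r*dt) = 0.982161
Stock lattice S(k, j) with j the centered position index:
  k=0: S(0,+0) = 45.3400
  k=1: S(1,-1) = 31.8372; S(1,+0) = 45.3400; S(1,+1) = 64.5696
  k=2: S(2,-2) = 22.3557; S(2,-1) = 31.8372; S(2,+0) = 45.3400; S(2,+1) = 64.5696; S(2,+2) = 91.9547
  k=3: S(3,-3) = 15.6979; S(3,-2) = 22.3557; S(3,-1) = 31.8372; S(3,+0) = 45.3400; S(3,+1) = 64.5696; S(3,+2) = 91.9547; S(3,+3) = 130.9545
Terminal payoffs V(N, j) = max(K - S_T, 0):
  V(3,-3) = 24.982060; V(3,-2) = 18.324266; V(3,-1) = 8.842773; V(3,+0) = 0.000000; V(3,+1) = 0.000000; V(3,+2) = 0.000000; V(3,+3) = 0.000000
Backward induction: V(k, j) = exp(-r*dt) * [p_u * V(k+1, j+1) + p_m * V(k+1, j) + p_d * V(k+1, j-1)]
  V(2,-2) = exp(-r*dt) * [p_u*8.842773 + p_m*18.324266 + p_d*24.982060] = 17.822846
  V(2,-1) = exp(-r*dt) * [p_u*0.000000 + p_m*8.842773 + p_d*18.324266] = 9.116217
  V(2,+0) = exp(-r*dt) * [p_u*0.000000 + p_m*0.000000 + p_d*8.842773] = 1.605130
  V(2,+1) = exp(-r*dt) * [p_u*0.000000 + p_m*0.000000 + p_d*0.000000] = 0.000000
  V(2,+2) = exp(-r*dt) * [p_u*0.000000 + p_m*0.000000 + p_d*0.000000] = 0.000000
  V(1,-1) = exp(-r*dt) * [p_u*1.605130 + p_m*9.116217 + p_d*17.822846] = 9.438382
  V(1,+0) = exp(-r*dt) * [p_u*0.000000 + p_m*1.605130 + p_d*9.116217] = 2.705762
  V(1,+1) = exp(-r*dt) * [p_u*0.000000 + p_m*0.000000 + p_d*1.605130] = 0.291361
  V(0,+0) = exp(-r*dt) * [p_u*0.291361 + p_m*2.705762 + p_d*9.438382] = 3.527407


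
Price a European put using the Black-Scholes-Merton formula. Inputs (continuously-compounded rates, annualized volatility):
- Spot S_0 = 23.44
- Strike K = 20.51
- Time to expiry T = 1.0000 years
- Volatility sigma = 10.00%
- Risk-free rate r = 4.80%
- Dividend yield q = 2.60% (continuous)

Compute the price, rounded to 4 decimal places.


d1 = (ln(S/K) + (r - q + 0.5*sigma^2) * T) / (sigma * sqrt(T)) = 1.60531393
d2 = d1 - sigma * sqrt(T) = 1.50531393
exp(-rT) = 0.95313379; exp(-qT) = 0.97433509
P = K * exp(-rT) * N(-d2) - S_0 * exp(-qT) * N(-d1)
N(-d1) = 0.05421237; N(-d2) = 0.06612169
P = 20.5100 * 0.95313379 * 0.06612169 - 23.4400 * 0.97433509 * 0.05421237 = 0.0545

Answer: Price = 0.0545


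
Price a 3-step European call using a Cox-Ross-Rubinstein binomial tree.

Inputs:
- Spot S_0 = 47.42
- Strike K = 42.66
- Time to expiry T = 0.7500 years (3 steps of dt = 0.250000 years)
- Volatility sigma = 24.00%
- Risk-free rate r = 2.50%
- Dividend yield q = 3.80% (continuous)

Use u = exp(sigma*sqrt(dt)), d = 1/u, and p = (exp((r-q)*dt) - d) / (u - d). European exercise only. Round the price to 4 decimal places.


Answer: Price = V(0,0) = 5.9676

Derivation:
dt = T/N = 0.250000
u = exp(sigma*sqrt(dt)) = 1.127497; d = 1/u = 0.886920
p = (exp((r-q)*dt) - d) / (u - d) = 0.456549
Discount per step: exp(-r*dt) = 0.993769
Stock lattice S(k, i) with i counting down-moves:
  k=0: S(0,0) = 47.4200
  k=1: S(1,0) = 53.4659; S(1,1) = 42.0578
  k=2: S(2,0) = 60.2826; S(2,1) = 47.4200; S(2,2) = 37.3019
  k=3: S(3,0) = 67.9685; S(3,1) = 53.4659; S(3,2) = 42.0578; S(3,3) = 33.0838
Terminal payoffs V(N, i) = max(S_T - K, 0):
  V(3,0) = 25.308481; V(3,1) = 10.805901; V(3,2) = 0.000000; V(3,3) = 0.000000
Backward induction: V(k, i) = exp(-r*dt) * [p * V(k+1, i) + (1-p) * V(k+1, i+1)].
  V(2,0) = exp(-r*dt) * [p*25.308481 + (1-p)*10.805901] = 17.318455
  V(2,1) = exp(-r*dt) * [p*10.805901 + (1-p)*0.000000] = 4.902682
  V(2,2) = exp(-r*dt) * [p*0.000000 + (1-p)*0.000000] = 0.000000
  V(1,0) = exp(-r*dt) * [p*17.318455 + (1-p)*4.902682] = 10.505223
  V(1,1) = exp(-r*dt) * [p*4.902682 + (1-p)*0.000000] = 2.224367
  V(0,0) = exp(-r*dt) * [p*10.505223 + (1-p)*2.224367] = 5.967567


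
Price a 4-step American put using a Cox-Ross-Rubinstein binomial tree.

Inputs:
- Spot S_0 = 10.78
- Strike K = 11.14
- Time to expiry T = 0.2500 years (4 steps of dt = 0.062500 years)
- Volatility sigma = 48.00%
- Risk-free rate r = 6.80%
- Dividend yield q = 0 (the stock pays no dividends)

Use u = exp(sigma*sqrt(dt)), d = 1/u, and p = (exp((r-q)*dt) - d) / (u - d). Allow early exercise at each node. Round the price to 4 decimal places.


Answer: Price = V(0,0) = 1.1575

Derivation:
dt = T/N = 0.062500
u = exp(sigma*sqrt(dt)) = 1.127497; d = 1/u = 0.886920
p = (exp((r-q)*dt) - d) / (u - d) = 0.487739
Discount per step: exp(-r*dt) = 0.995759
Stock lattice S(k, i) with i counting down-moves:
  k=0: S(0,0) = 10.7800
  k=1: S(1,0) = 12.1544; S(1,1) = 9.5610
  k=2: S(2,0) = 13.7041; S(2,1) = 10.7800; S(2,2) = 8.4798
  k=3: S(3,0) = 15.4513; S(3,1) = 12.1544; S(3,2) = 9.5610; S(3,3) = 7.5210
  k=4: S(4,0) = 17.4213; S(4,1) = 13.7041; S(4,2) = 10.7800; S(4,3) = 8.4798; S(4,4) = 6.6705
Terminal payoffs V(N, i) = max(K - S_T, 0):
  V(4,0) = 0.000000; V(4,1) = 0.000000; V(4,2) = 0.360000; V(4,3) = 2.660152; V(4,4) = 4.469515
Backward induction: V(k, i) = exp(-r*dt) * [p * V(k+1, i) + (1-p) * V(k+1, i+1)]; then take max(V_cont, immediate exercise) for American.
  V(3,0) = exp(-r*dt) * [p*0.000000 + (1-p)*0.000000] = 0.000000; exercise = 0.000000; V(3,0) = max -> 0.000000
  V(3,1) = exp(-r*dt) * [p*0.000000 + (1-p)*0.360000] = 0.183632; exercise = 0.000000; V(3,1) = max -> 0.183632
  V(3,2) = exp(-r*dt) * [p*0.360000 + (1-p)*2.660152] = 1.531753; exercise = 1.578998; V(3,2) = max -> 1.578998
  V(3,3) = exp(-r*dt) * [p*2.660152 + (1-p)*4.469515] = 3.571805; exercise = 3.619049; V(3,3) = max -> 3.619049
  V(2,0) = exp(-r*dt) * [p*0.000000 + (1-p)*0.183632] = 0.093668; exercise = 0.000000; V(2,0) = max -> 0.093668
  V(2,1) = exp(-r*dt) * [p*0.183632 + (1-p)*1.578998] = 0.894612; exercise = 0.360000; V(2,1) = max -> 0.894612
  V(2,2) = exp(-r*dt) * [p*1.578998 + (1-p)*3.619049] = 2.612907; exercise = 2.660152; V(2,2) = max -> 2.660152
  V(1,0) = exp(-r*dt) * [p*0.093668 + (1-p)*0.894612] = 0.501823; exercise = 0.000000; V(1,0) = max -> 0.501823
  V(1,1) = exp(-r*dt) * [p*0.894612 + (1-p)*2.660152] = 1.791399; exercise = 1.578998; V(1,1) = max -> 1.791399
  V(0,0) = exp(-r*dt) * [p*0.501823 + (1-p)*1.791399] = 1.157492; exercise = 0.360000; V(0,0) = max -> 1.157492


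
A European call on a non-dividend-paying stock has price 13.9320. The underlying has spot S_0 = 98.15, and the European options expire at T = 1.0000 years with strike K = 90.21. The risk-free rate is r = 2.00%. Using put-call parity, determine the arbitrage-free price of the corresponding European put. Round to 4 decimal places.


Put-call parity: C - P = S_0 * exp(-qT) - K * exp(-rT).
S_0 * exp(-qT) = 98.1500 * 1.00000000 = 98.15000000
K * exp(-rT) = 90.2100 * 0.98019867 = 88.42372232
P = C - S*exp(-qT) + K*exp(-rT)
P = 13.9320 - 98.15000000 + 88.42372232 = 4.2057

Answer: Put price = 4.2057


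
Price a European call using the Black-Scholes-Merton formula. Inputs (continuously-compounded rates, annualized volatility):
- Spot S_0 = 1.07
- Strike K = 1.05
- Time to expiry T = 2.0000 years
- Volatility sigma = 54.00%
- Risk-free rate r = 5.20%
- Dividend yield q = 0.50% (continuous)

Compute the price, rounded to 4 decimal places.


Answer: Price = 0.3579

Derivation:
d1 = (ln(S/K) + (r - q + 0.5*sigma^2) * T) / (sigma * sqrt(T)) = 0.52963409
d2 = d1 - sigma * sqrt(T) = -0.23404123
exp(-rT) = 0.90122530; exp(-qT) = 0.99004983
C = S_0 * exp(-qT) * N(d1) - K * exp(-rT) * N(d2)
N(d1) = 0.70181717; N(d2) = 0.40747648
C = 1.0700 * 0.99004983 * 0.70181717 - 1.0500 * 0.90122530 * 0.40747648 = 0.3579


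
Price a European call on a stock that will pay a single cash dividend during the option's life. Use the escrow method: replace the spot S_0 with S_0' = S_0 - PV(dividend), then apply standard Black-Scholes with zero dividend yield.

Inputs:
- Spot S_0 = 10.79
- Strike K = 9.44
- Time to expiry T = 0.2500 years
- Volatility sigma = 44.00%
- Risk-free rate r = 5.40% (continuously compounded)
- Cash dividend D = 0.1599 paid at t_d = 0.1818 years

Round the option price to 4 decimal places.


PV(D) = D * exp(-r * t_d) = 0.1599 * 0.99023083 = 0.15833791
S_0' = S_0 - PV(D) = 10.7900 - 0.15833791 = 10.63166209
d1 = (ln(S_0'/K) + (r + sigma^2/2)*T) / (sigma*sqrt(T)) = 0.71172981
d2 = d1 - sigma*sqrt(T) = 0.49172981
exp(-rT) = 0.98659072
N(d1) = 0.76168395; N(d2) = 0.68854482
C = S_0' * N(d1) - K * exp(-rT) * N(d2) = 10.63166209 * 0.76168395 - 9.4400 * 0.98659072 * 0.68854482 = 1.6853

Answer: Price = 1.6853


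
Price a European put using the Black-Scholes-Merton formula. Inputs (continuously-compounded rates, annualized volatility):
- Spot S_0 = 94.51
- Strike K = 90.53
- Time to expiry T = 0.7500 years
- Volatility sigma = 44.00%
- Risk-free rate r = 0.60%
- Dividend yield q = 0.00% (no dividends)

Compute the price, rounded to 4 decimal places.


Answer: Price = 11.8631

Derivation:
d1 = (ln(S/K) + (r - q + 0.5*sigma^2) * T) / (sigma * sqrt(T)) = 0.31524469
d2 = d1 - sigma * sqrt(T) = -0.06580648
exp(-rT) = 0.99551011; exp(-qT) = 1.00000000
P = K * exp(-rT) * N(-d2) - S_0 * exp(-qT) * N(-d1)
N(-d1) = 0.37628794; N(-d2) = 0.52623405
P = 90.5300 * 0.99551011 * 0.52623405 - 94.5100 * 1.00000000 * 0.37628794 = 11.8631


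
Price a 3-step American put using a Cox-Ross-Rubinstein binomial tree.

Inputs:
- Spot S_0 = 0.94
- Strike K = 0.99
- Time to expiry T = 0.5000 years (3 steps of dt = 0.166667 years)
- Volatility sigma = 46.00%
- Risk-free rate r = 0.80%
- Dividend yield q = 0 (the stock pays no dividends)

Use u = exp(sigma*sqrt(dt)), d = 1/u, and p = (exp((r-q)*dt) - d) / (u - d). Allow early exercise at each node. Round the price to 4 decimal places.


dt = T/N = 0.166667
u = exp(sigma*sqrt(dt)) = 1.206585; d = 1/u = 0.828785
p = (exp((r-q)*dt) - d) / (u - d) = 0.456720
Discount per step: exp(-r*dt) = 0.998668
Stock lattice S(k, i) with i counting down-moves:
  k=0: S(0,0) = 0.9400
  k=1: S(1,0) = 1.1342; S(1,1) = 0.7791
  k=2: S(2,0) = 1.3685; S(2,1) = 0.9400; S(2,2) = 0.6457
  k=3: S(3,0) = 1.6512; S(3,1) = 1.1342; S(3,2) = 0.7791; S(3,3) = 0.5351
Terminal payoffs V(N, i) = max(K - S_T, 0):
  V(3,0) = 0.000000; V(3,1) = 0.000000; V(3,2) = 0.210942; V(3,3) = 0.454877
Backward induction: V(k, i) = exp(-r*dt) * [p * V(k+1, i) + (1-p) * V(k+1, i+1)]; then take max(V_cont, immediate exercise) for American.
  V(2,0) = exp(-r*dt) * [p*0.000000 + (1-p)*0.000000] = 0.000000; exercise = 0.000000; V(2,0) = max -> 0.000000
  V(2,1) = exp(-r*dt) * [p*0.000000 + (1-p)*0.210942] = 0.114448; exercise = 0.050000; V(2,1) = max -> 0.114448
  V(2,2) = exp(-r*dt) * [p*0.210942 + (1-p)*0.454877] = 0.343009; exercise = 0.344328; V(2,2) = max -> 0.344328
  V(1,0) = exp(-r*dt) * [p*0.000000 + (1-p)*0.114448] = 0.062094; exercise = 0.000000; V(1,0) = max -> 0.062094
  V(1,1) = exp(-r*dt) * [p*0.114448 + (1-p)*0.344328] = 0.239018; exercise = 0.210942; V(1,1) = max -> 0.239018
  V(0,0) = exp(-r*dt) * [p*0.062094 + (1-p)*0.239018] = 0.158003; exercise = 0.050000; V(0,0) = max -> 0.158003

Answer: Price = V(0,0) = 0.1580


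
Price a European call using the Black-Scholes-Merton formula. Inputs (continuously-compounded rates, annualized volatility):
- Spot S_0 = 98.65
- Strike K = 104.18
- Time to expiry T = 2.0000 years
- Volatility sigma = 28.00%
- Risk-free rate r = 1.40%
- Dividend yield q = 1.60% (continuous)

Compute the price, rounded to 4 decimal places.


d1 = (ln(S/K) + (r - q + 0.5*sigma^2) * T) / (sigma * sqrt(T)) = 0.05014917
d2 = d1 - sigma * sqrt(T) = -0.34583062
exp(-rT) = 0.97238837; exp(-qT) = 0.96850658
C = S_0 * exp(-qT) * N(d1) - K * exp(-rT) * N(d2)
N(d1) = 0.51999824; N(d2) = 0.36473501
C = 98.6500 * 0.96850658 * 0.51999824 - 104.1800 * 0.97238837 * 0.36473501 = 12.7334

Answer: Price = 12.7334


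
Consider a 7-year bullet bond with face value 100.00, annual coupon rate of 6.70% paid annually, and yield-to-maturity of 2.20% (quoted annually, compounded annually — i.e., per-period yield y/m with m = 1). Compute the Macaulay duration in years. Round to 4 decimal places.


Coupon per period c = face * coupon_rate / m = 6.700000
Periods per year m = 1; per-period yield y/m = 0.022000
Number of cashflows N = 7
Cashflows (t years, CF_t, discount factor 1/(1+y/m)^(m*t), PV):
  t = 1.0000: CF_t = 6.700000, DF = 0.978474, PV = 6.555773
  t = 2.0000: CF_t = 6.700000, DF = 0.957411, PV = 6.414651
  t = 3.0000: CF_t = 6.700000, DF = 0.936801, PV = 6.276566
  t = 4.0000: CF_t = 6.700000, DF = 0.916635, PV = 6.141454
  t = 5.0000: CF_t = 6.700000, DF = 0.896903, PV = 6.009251
  t = 6.0000: CF_t = 6.700000, DF = 0.877596, PV = 5.879893
  t = 7.0000: CF_t = 106.700000, DF = 0.858704, PV = 91.623768
Price P = sum_t PV_t = 128.901356
Macaulay numerator sum_t t * PV_t:
  t * PV_t at t = 1.0000: 6.555773
  t * PV_t at t = 2.0000: 12.829301
  t * PV_t at t = 3.0000: 18.829699
  t * PV_t at t = 4.0000: 24.565817
  t * PV_t at t = 5.0000: 30.046254
  t * PV_t at t = 6.0000: 35.279358
  t * PV_t at t = 7.0000: 641.366377
Macaulay duration D = (sum_t t * PV_t) / P = 769.472579 / 128.901356 = 5.969468

Answer: Macaulay duration = 5.9695 years
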